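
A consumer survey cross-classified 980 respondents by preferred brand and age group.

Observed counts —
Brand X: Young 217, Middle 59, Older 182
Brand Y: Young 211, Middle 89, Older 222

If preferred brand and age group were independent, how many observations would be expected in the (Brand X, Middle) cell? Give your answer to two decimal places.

Row total (Brand X) = 458; column total (Middle) = 148; grand total N = 980.
Expected count = (row total × column total) / N = 458 × 148 / 980 = 69.17.

69.17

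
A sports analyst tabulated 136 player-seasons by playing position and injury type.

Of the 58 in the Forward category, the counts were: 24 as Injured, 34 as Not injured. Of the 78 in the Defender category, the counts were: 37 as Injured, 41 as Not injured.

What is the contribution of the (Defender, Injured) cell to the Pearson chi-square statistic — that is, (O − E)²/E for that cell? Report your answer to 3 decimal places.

Row total (Defender) = 78; column total (Injured) = 61; N = 136.
Expected count E = 78 × 61 / 136 = 34.9853.
Contribution = (O − E)²/E = (37 − 34.9853)² / 34.9853 = 0.116.

0.116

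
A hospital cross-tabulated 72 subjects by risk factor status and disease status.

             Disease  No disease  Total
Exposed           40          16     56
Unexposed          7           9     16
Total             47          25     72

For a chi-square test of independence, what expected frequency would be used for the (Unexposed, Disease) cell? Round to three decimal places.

Row total (Unexposed) = 16; column total (Disease) = 47; grand total N = 72.
Expected count = (row total × column total) / N = 16 × 47 / 72 = 10.444.

10.444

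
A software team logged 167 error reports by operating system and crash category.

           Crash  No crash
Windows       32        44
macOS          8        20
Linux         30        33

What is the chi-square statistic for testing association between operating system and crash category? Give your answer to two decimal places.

2.89

Row totals: 76, 28, 63. Column totals: 70, 97. Grand total N = 167.
Expected counts (row total × column total / N):
  Windows, Crash: 76×70/167 = 31.856
  Windows, No crash: 76×97/167 = 44.144
  macOS, Crash: 28×70/167 = 11.737
  macOS, No crash: 28×97/167 = 16.263
  Linux, Crash: 63×70/167 = 26.407
  Linux, No crash: 63×97/167 = 36.593
Contributions (O − E)²/E:
  (32 − 31.856)²/31.856 = 0.0007
  (44 − 44.144)²/44.144 = 0.0005
  (8 − 11.737)²/11.737 = 1.1898
  (20 − 16.263)²/16.263 = 0.8587
  (30 − 26.407)²/26.407 = 0.4889
  (33 − 36.593)²/36.593 = 0.3528
χ² = 0.0007 + 0.0005 + 1.1898 + 0.8587 + 0.4889 + 0.3528 = 2.89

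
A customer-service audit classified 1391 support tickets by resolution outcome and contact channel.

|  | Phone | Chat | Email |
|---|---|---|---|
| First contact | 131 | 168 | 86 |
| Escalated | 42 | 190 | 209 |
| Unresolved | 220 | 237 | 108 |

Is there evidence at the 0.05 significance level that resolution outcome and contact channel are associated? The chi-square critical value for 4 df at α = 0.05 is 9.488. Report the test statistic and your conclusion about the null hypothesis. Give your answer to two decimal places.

158.74; reject H₀

Row totals: 385, 441, 565. Column totals: 393, 595, 403. Grand total N = 1391.
Expected counts (row total × column total / N):
  First contact, Phone: 385×393/1391 = 108.774
  First contact, Chat: 385×595/1391 = 164.684
  First contact, Email: 385×403/1391 = 111.542
  Escalated, Phone: 441×393/1391 = 124.596
  Escalated, Chat: 441×595/1391 = 188.638
  Escalated, Email: 441×403/1391 = 127.766
  Unresolved, Phone: 565×393/1391 = 159.630
  Unresolved, Chat: 565×595/1391 = 241.679
  Unresolved, Email: 565×403/1391 = 163.692
Contributions (O − E)²/E:
  (131 − 108.774)²/108.774 = 4.5415
  (168 − 164.684)²/164.684 = 0.0668
  (86 − 111.542)²/111.542 = 5.8489
  (42 − 124.596)²/124.596 = 54.7538
  (190 − 188.638)²/188.638 = 0.0098
  (209 − 127.766)²/127.766 = 51.6488
  (220 − 159.630)²/159.630 = 22.8312
  (237 − 241.679)²/241.679 = 0.0906
  (108 − 163.692)²/163.692 = 18.9478
χ² = 4.5415 + 0.0668 + 5.8489 + 54.7538 + 0.0098 + 51.6488 + 22.8312 + 0.0906 + 18.9478 = 158.74
df = (3−1)(3−1) = 4. Since 158.74 > 9.488, reject the null hypothesis of independence at α = 0.05.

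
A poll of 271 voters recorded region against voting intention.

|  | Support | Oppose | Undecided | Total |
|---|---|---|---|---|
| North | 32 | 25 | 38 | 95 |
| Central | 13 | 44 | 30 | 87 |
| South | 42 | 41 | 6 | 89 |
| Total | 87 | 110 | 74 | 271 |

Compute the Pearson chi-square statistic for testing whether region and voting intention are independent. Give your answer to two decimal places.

Grand total N = 271.
Expected counts (row total × column total / N):
  North, Support: 95×87/271 = 30.498
  North, Oppose: 95×110/271 = 38.561
  North, Undecided: 95×74/271 = 25.941
  Central, Support: 87×87/271 = 27.930
  Central, Oppose: 87×110/271 = 35.314
  Central, Undecided: 87×74/271 = 23.756
  South, Support: 89×87/271 = 28.572
  South, Oppose: 89×110/271 = 36.125
  South, Undecided: 89×74/271 = 24.303
Contributions (O − E)²/E:
  (32 − 30.498)²/30.498 = 0.0740
  (25 − 38.561)²/38.561 = 4.7691
  (38 − 25.941)²/25.941 = 5.6058
  (13 − 27.930)²/27.930 = 7.9808
  (44 − 35.314)²/35.314 = 2.1365
  (30 − 23.756)²/23.756 = 1.6412
  (42 − 28.572)²/28.572 = 6.3108
  (41 − 36.125)²/36.125 = 0.6579
  (6 − 24.303)²/24.303 = 13.7843
χ² = 0.0740 + 4.7691 + 5.6058 + 7.9808 + 2.1365 + 1.6412 + 6.3108 + 0.6579 + 13.7843 = 42.96

42.96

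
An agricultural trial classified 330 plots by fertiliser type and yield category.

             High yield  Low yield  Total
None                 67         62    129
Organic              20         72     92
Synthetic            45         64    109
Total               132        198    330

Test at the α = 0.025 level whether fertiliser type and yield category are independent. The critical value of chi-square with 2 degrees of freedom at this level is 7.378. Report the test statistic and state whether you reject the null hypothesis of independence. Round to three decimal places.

Grand total N = 330.
Expected counts (row total × column total / N):
  None, High yield: 129×132/330 = 51.6000
  None, Low yield: 129×198/330 = 77.4000
  Organic, High yield: 92×132/330 = 36.8000
  Organic, Low yield: 92×198/330 = 55.2000
  Synthetic, High yield: 109×132/330 = 43.6000
  Synthetic, Low yield: 109×198/330 = 65.4000
Contributions (O − E)²/E:
  (67 − 51.6000)²/51.6000 = 4.5961
  (62 − 77.4000)²/77.4000 = 3.0641
  (20 − 36.8000)²/36.8000 = 7.6696
  (72 − 55.2000)²/55.2000 = 5.1130
  (45 − 43.6000)²/43.6000 = 0.0450
  (64 − 65.4000)²/65.4000 = 0.0300
χ² = 4.5961 + 3.0641 + 7.6696 + 5.1130 + 0.0450 + 0.0300 = 20.518
df = (3−1)(2−1) = 2. Since 20.518 > 7.378, reject the null hypothesis of independence at α = 0.025.

20.518; reject H₀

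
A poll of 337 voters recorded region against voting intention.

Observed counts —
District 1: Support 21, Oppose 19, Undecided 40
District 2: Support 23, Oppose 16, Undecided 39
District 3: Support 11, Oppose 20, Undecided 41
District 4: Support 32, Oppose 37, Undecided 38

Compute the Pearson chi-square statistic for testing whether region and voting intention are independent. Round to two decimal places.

12.80

Row totals: 80, 78, 72, 107. Column totals: 87, 92, 158. Grand total N = 337.
Expected counts (row total × column total / N):
  District 1, Support: 80×87/337 = 20.653
  District 1, Oppose: 80×92/337 = 21.840
  District 1, Undecided: 80×158/337 = 37.507
  District 2, Support: 78×87/337 = 20.136
  District 2, Oppose: 78×92/337 = 21.294
  District 2, Undecided: 78×158/337 = 36.570
  District 3, Support: 72×87/337 = 18.588
  District 3, Oppose: 72×92/337 = 19.656
  District 3, Undecided: 72×158/337 = 33.757
  District 4, Support: 107×87/337 = 27.623
  District 4, Oppose: 107×92/337 = 29.211
  District 4, Undecided: 107×158/337 = 50.166
Contributions (O − E)²/E:
  (21 − 20.653)²/20.653 = 0.0058
  (19 − 21.840)²/21.840 = 0.3693
  (40 − 37.507)²/37.507 = 0.1657
  (23 − 20.136)²/20.136 = 0.4074
  (16 − 21.294)²/21.294 = 1.3162
  (39 − 36.570)²/36.570 = 0.1615
  (11 − 18.588)²/18.588 = 3.0976
  (20 − 19.656)²/19.656 = 0.0060
  (41 − 33.757)²/33.757 = 1.5541
  (32 − 27.623)²/27.623 = 0.6936
  (37 − 29.211)²/29.211 = 2.0769
  (38 − 50.166)²/50.166 = 2.9504
χ² = 0.0058 + 0.3693 + 0.1657 + 0.4074 + 1.3162 + 0.1615 + 3.0976 + 0.0060 + 1.5541 + 0.6936 + 2.0769 + 2.9504 = 12.80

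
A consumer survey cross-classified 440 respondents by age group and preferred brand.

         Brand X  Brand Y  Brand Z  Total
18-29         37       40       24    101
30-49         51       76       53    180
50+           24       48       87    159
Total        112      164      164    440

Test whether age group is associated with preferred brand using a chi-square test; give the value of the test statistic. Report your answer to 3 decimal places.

36.607

Grand total N = 440.
Expected counts (row total × column total / N):
  18-29, Brand X: 101×112/440 = 25.7091
  18-29, Brand Y: 101×164/440 = 37.6455
  18-29, Brand Z: 101×164/440 = 37.6455
  30-49, Brand X: 180×112/440 = 45.8182
  30-49, Brand Y: 180×164/440 = 67.0909
  30-49, Brand Z: 180×164/440 = 67.0909
  50+, Brand X: 159×112/440 = 40.4727
  50+, Brand Y: 159×164/440 = 59.2636
  50+, Brand Z: 159×164/440 = 59.2636
Contributions (O − E)²/E:
  (37 − 25.7091)²/25.7091 = 4.9587
  (40 − 37.6455)²/37.6455 = 0.1473
  (24 − 37.6455)²/37.6455 = 4.9461
  (51 − 45.8182)²/45.8182 = 0.5860
  (76 − 67.0909)²/67.0909 = 1.1831
  (53 − 67.0909)²/67.0909 = 2.9595
  (24 − 40.4727)²/40.4727 = 6.7045
  (48 − 59.2636)²/59.2636 = 2.1408
  (87 − 59.2636)²/59.2636 = 12.9811
χ² = 4.9587 + 0.1473 + 4.9461 + 0.5860 + 1.1831 + 2.9595 + 6.7045 + 2.1408 + 12.9811 = 36.607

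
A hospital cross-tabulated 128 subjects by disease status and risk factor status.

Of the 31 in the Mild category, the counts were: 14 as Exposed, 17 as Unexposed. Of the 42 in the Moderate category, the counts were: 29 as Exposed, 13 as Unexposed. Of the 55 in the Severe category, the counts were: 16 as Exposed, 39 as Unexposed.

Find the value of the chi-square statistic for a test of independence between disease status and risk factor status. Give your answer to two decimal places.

Row totals: 31, 42, 55. Column totals: 59, 69. Grand total N = 128.
Expected counts (row total × column total / N):
  Mild, Exposed: 31×59/128 = 14.2891
  Mild, Unexposed: 31×69/128 = 16.7109
  Moderate, Exposed: 42×59/128 = 19.3594
  Moderate, Unexposed: 42×69/128 = 22.6406
  Severe, Exposed: 55×59/128 = 25.3516
  Severe, Unexposed: 55×69/128 = 29.6484
Contributions (O − E)²/E:
  (14 − 14.2891)²/14.2891 = 0.0058
  (17 − 16.7109)²/16.7109 = 0.0050
  (29 − 19.3594)²/19.3594 = 4.8008
  (13 − 22.6406)²/22.6406 = 4.1051
  (16 − 25.3516)²/25.3516 = 3.4496
  (39 − 29.6484)²/29.6484 = 2.9497
χ² = 0.0058 + 0.0050 + 4.8008 + 4.1051 + 3.4496 + 2.9497 = 15.32

15.32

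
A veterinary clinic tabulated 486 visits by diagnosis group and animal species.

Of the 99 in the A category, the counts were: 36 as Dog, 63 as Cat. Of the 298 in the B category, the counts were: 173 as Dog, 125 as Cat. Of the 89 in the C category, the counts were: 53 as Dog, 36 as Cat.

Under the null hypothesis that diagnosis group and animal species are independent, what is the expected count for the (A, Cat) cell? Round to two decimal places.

45.63

Row total (A) = 99; column total (Cat) = 224; grand total N = 486.
Expected count = (row total × column total) / N = 99 × 224 / 486 = 45.63.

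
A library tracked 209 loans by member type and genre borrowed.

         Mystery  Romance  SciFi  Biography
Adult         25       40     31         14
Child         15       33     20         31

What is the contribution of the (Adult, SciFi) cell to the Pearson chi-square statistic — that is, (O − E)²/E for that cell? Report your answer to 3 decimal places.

0.644

Row total (Adult) = 110; column total (SciFi) = 51; N = 209.
Expected count E = 110 × 51 / 209 = 26.8421.
Contribution = (O − E)²/E = (31 − 26.8421)² / 26.8421 = 0.644.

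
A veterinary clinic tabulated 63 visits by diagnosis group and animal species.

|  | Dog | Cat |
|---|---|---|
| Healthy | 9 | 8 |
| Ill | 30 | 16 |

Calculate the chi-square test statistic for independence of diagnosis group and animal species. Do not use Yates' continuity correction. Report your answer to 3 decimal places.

0.793

Row totals: 17, 46. Column totals: 39, 24. Grand total N = 63.
Expected counts (row total × column total / N):
  Healthy, Dog: 17×39/63 = 10.5238
  Healthy, Cat: 17×24/63 = 6.4762
  Ill, Dog: 46×39/63 = 28.4762
  Ill, Cat: 46×24/63 = 17.5238
Contributions (O − E)²/E:
  (9 − 10.5238)²/10.5238 = 0.2206
  (8 − 6.4762)²/6.4762 = 0.3585
  (30 − 28.4762)²/28.4762 = 0.0815
  (16 − 17.5238)²/17.5238 = 0.1325
χ² = 0.2206 + 0.3585 + 0.0815 + 0.1325 = 0.793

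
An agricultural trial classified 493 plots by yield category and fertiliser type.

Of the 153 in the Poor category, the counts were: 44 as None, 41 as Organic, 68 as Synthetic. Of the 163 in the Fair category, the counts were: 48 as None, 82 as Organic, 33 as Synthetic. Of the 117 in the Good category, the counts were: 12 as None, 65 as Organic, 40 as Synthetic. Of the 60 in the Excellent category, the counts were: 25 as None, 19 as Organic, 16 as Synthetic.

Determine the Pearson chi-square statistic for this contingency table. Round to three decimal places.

Row totals: 153, 163, 117, 60. Column totals: 129, 207, 157. Grand total N = 493.
Expected counts (row total × column total / N):
  Poor, None: 153×129/493 = 40.03448
  Poor, Organic: 153×207/493 = 64.24138
  Poor, Synthetic: 153×157/493 = 48.72414
  Fair, None: 163×129/493 = 42.65112
  Fair, Organic: 163×207/493 = 68.44016
  Fair, Synthetic: 163×157/493 = 51.90872
  Good, None: 117×129/493 = 30.61460
  Good, Organic: 117×207/493 = 49.12576
  Good, Synthetic: 117×157/493 = 37.25963
  Excellent, None: 60×129/493 = 15.69980
  Excellent, Organic: 60×207/493 = 25.19270
  Excellent, Synthetic: 60×157/493 = 19.10751
Contributions (O − E)²/E:
  (44 − 40.03448)²/40.03448 = 0.3928
  (41 − 64.24138)²/64.24138 = 8.4083
  (68 − 48.72414)²/48.72414 = 7.6258
  (48 − 42.65112)²/42.65112 = 0.6708
  (82 − 68.44016)²/68.44016 = 2.6866
  (33 − 51.90872)²/51.90872 = 6.8879
  (12 − 30.61460)²/30.61460 = 11.3182
  (65 − 49.12576)²/49.12576 = 5.1295
  (40 − 37.25963)²/37.25963 = 0.2015
  (25 − 15.69980)²/15.69980 = 5.5092
  (19 − 25.19270)²/25.19270 = 1.5222
  (16 − 19.10751)²/19.10751 = 0.5054
χ² = 0.3928 + 8.4083 + 7.6258 + 0.6708 + 2.6866 + 6.8879 + 11.3182 + 5.1295 + 0.2015 + 5.5092 + 1.5222 + 0.5054 = 50.858

50.858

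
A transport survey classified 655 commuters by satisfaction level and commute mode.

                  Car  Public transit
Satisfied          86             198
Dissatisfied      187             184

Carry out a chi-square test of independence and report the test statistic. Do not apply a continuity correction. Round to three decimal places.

Row totals: 284, 371. Column totals: 273, 382. Grand total N = 655.
Expected counts (row total × column total / N):
  Satisfied, Car: 284×273/655 = 118.36947
  Satisfied, Public transit: 284×382/655 = 165.63053
  Dissatisfied, Car: 371×273/655 = 154.63053
  Dissatisfied, Public transit: 371×382/655 = 216.36947
Contributions (O − E)²/E:
  (86 − 118.36947)²/118.36947 = 8.8518
  (198 − 165.63053)²/165.63053 = 6.3260
  (187 − 154.63053)²/154.63053 = 6.7760
  (184 − 216.36947)²/216.36947 = 4.8426
χ² = 8.8518 + 6.3260 + 6.7760 + 4.8426 = 26.796

26.796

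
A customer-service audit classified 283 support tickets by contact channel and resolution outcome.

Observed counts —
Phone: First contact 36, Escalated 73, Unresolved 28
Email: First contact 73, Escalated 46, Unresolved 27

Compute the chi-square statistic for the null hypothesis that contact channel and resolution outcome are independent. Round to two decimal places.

Row totals: 137, 146. Column totals: 109, 119, 55. Grand total N = 283.
Expected counts (row total × column total / N):
  Phone, First contact: 137×109/283 = 52.767
  Phone, Escalated: 137×119/283 = 57.608
  Phone, Unresolved: 137×55/283 = 26.625
  Email, First contact: 146×109/283 = 56.233
  Email, Escalated: 146×119/283 = 61.392
  Email, Unresolved: 146×55/283 = 28.375
Contributions (O − E)²/E:
  (36 − 52.767)²/52.767 = 5.3278
  (73 − 57.608)²/57.608 = 4.1125
  (28 − 26.625)²/26.625 = 0.0710
  (73 − 56.233)²/56.233 = 4.9994
  (46 − 61.392)²/61.392 = 3.8590
  (27 − 28.375)²/28.375 = 0.0666
χ² = 5.3278 + 4.1125 + 0.0710 + 4.9994 + 3.8590 + 0.0666 = 18.44

18.44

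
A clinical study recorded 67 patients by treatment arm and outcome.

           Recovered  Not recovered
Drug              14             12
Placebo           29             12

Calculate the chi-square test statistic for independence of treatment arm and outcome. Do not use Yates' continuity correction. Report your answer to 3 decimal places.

Row totals: 26, 41. Column totals: 43, 24. Grand total N = 67.
Expected counts (row total × column total / N):
  Drug, Recovered: 26×43/67 = 16.6866
  Drug, Not recovered: 26×24/67 = 9.3134
  Placebo, Recovered: 41×43/67 = 26.3134
  Placebo, Not recovered: 41×24/67 = 14.6866
Contributions (O − E)²/E:
  (14 − 16.6866)²/16.6866 = 0.4326
  (12 − 9.3134)²/9.3134 = 0.7750
  (29 − 26.3134)²/26.3134 = 0.2743
  (12 − 14.6866)²/14.6866 = 0.4915
χ² = 0.4326 + 0.7750 + 0.2743 + 0.4915 = 1.973

1.973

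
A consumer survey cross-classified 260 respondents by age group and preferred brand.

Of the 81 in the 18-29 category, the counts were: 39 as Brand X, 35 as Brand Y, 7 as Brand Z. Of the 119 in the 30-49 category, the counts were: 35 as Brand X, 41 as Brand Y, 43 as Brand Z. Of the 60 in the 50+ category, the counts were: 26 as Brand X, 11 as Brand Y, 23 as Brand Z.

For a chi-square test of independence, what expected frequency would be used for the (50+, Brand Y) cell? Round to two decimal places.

Row total (50+) = 60; column total (Brand Y) = 87; grand total N = 260.
Expected count = (row total × column total) / N = 60 × 87 / 260 = 20.08.

20.08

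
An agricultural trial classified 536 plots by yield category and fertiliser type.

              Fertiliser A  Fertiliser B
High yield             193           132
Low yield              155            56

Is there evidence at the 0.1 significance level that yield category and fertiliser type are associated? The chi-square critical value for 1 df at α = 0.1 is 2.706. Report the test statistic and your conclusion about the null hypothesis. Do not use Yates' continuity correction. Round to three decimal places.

11.130; reject H₀

Row totals: 325, 211. Column totals: 348, 188. Grand total N = 536.
Expected counts (row total × column total / N):
  High yield, Fertiliser A: 325×348/536 = 211.0075
  High yield, Fertiliser B: 325×188/536 = 113.9925
  Low yield, Fertiliser A: 211×348/536 = 136.9925
  Low yield, Fertiliser B: 211×188/536 = 74.0075
Contributions (O − E)²/E:
  (193 − 211.0075)²/211.0075 = 1.5368
  (132 − 113.9925)²/113.9925 = 2.8447
  (155 − 136.9925)²/136.9925 = 2.3671
  (56 − 74.0075)²/74.0075 = 4.3816
χ² = 1.5368 + 2.8447 + 2.3671 + 4.3816 = 11.130
df = (2−1)(2−1) = 1. Since 11.130 > 2.706, reject the null hypothesis of independence at α = 0.1.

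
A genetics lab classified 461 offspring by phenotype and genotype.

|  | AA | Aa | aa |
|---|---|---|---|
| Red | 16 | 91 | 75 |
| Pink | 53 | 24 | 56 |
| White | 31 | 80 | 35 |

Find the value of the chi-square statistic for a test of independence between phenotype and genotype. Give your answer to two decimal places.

69.24

Row totals: 182, 133, 146. Column totals: 100, 195, 166. Grand total N = 461.
Expected counts (row total × column total / N):
  Red, AA: 182×100/461 = 39.4794
  Red, Aa: 182×195/461 = 76.9848
  Red, aa: 182×166/461 = 65.5358
  Pink, AA: 133×100/461 = 28.8503
  Pink, Aa: 133×195/461 = 56.2581
  Pink, aa: 133×166/461 = 47.8915
  White, AA: 146×100/461 = 31.6703
  White, Aa: 146×195/461 = 61.7570
  White, aa: 146×166/461 = 52.5727
Contributions (O − E)²/E:
  (16 − 39.4794)²/39.4794 = 13.9638
  (91 − 76.9848)²/76.9848 = 2.5515
  (75 − 65.5358)²/65.5358 = 1.3668
  (53 − 28.8503)²/28.8503 = 20.2150
  (24 − 56.2581)²/56.2581 = 18.4966
  (56 − 47.8915)²/47.8915 = 1.3728
  (31 − 31.6703)²/31.6703 = 0.0142
  (80 − 61.7570)²/61.7570 = 5.3890
  (35 − 52.5727)²/52.5727 = 5.8738
χ² = 13.9638 + 2.5515 + 1.3668 + 20.2150 + 18.4966 + 1.3728 + 0.0142 + 5.3890 + 5.8738 = 69.24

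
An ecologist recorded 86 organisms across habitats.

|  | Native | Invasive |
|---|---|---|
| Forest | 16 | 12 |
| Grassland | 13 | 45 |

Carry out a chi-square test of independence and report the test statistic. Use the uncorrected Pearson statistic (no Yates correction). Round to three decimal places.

Row totals: 28, 58. Column totals: 29, 57. Grand total N = 86.
Expected counts (row total × column total / N):
  Forest, Native: 28×29/86 = 9.44186
  Forest, Invasive: 28×57/86 = 18.55814
  Grassland, Native: 58×29/86 = 19.55814
  Grassland, Invasive: 58×57/86 = 38.44186
Contributions (O − E)²/E:
  (16 − 9.44186)²/9.44186 = 4.5552
  (12 − 18.55814)²/18.55814 = 2.3175
  (13 − 19.55814)²/19.55814 = 2.1990
  (45 − 38.44186)²/38.44186 = 1.1188
χ² = 4.5552 + 2.3175 + 2.1990 + 1.1188 = 10.191

10.191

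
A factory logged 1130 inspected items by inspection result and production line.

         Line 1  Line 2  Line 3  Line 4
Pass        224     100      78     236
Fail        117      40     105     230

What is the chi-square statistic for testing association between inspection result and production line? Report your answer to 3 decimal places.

45.241

Row totals: 638, 492. Column totals: 341, 140, 183, 466. Grand total N = 1130.
Expected counts (row total × column total / N):
  Pass, Line 1: 638×341/1130 = 192.5292
  Pass, Line 2: 638×140/1130 = 79.0442
  Pass, Line 3: 638×183/1130 = 103.3221
  Pass, Line 4: 638×466/1130 = 263.1044
  Fail, Line 1: 492×341/1130 = 148.4708
  Fail, Line 2: 492×140/1130 = 60.9558
  Fail, Line 3: 492×183/1130 = 79.6779
  Fail, Line 4: 492×466/1130 = 202.8956
Contributions (O − E)²/E:
  (224 − 192.5292)²/192.5292 = 5.1442
  (100 − 79.0442)²/79.0442 = 5.5557
  (78 − 103.3221)²/103.3221 = 6.2059
  (236 − 263.1044)²/263.1044 = 2.7922
  (117 − 148.4708)²/148.4708 = 6.6707
  (40 − 60.9558)²/60.9558 = 7.2043
  (105 − 79.6779)²/79.6779 = 8.0475
  (230 − 202.8956)²/202.8956 = 3.6208
χ² = 5.1442 + 5.5557 + 6.2059 + 2.7922 + 6.6707 + 7.2043 + 8.0475 + 3.6208 = 45.241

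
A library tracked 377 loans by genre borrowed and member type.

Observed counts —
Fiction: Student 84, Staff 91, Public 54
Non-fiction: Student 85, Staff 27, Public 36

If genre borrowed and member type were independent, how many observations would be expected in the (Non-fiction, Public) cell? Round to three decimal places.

35.332

Row total (Non-fiction) = 148; column total (Public) = 90; grand total N = 377.
Expected count = (row total × column total) / N = 148 × 90 / 377 = 35.332.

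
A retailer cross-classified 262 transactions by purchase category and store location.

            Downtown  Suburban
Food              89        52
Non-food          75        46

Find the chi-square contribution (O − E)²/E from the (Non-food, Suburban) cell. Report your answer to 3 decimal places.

0.012

Row total (Non-food) = 121; column total (Suburban) = 98; N = 262.
Expected count E = 121 × 98 / 262 = 45.2595.
Contribution = (O − E)²/E = (46 − 45.2595)² / 45.2595 = 0.012.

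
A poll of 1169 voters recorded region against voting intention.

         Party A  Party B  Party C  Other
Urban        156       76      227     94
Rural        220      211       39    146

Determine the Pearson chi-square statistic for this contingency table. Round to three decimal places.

215.766

Row totals: 553, 616. Column totals: 376, 287, 266, 240. Grand total N = 1169.
Expected counts (row total × column total / N):
  Urban, Party A: 553×376/1169 = 177.8683
  Urban, Party B: 553×287/1169 = 135.7665
  Urban, Party C: 553×266/1169 = 125.8323
  Urban, Other: 553×240/1169 = 113.5329
  Rural, Party A: 616×376/1169 = 198.1317
  Rural, Party B: 616×287/1169 = 151.2335
  Rural, Party C: 616×266/1169 = 140.1677
  Rural, Other: 616×240/1169 = 126.4671
Contributions (O − E)²/E:
  (156 − 177.8683)²/177.8683 = 2.6886
  (76 − 135.7665)²/135.7665 = 26.3101
  (227 − 125.8323)²/125.8323 = 81.3376
  (94 − 113.5329)²/113.5329 = 3.3606
  (220 − 198.1317)²/198.1317 = 2.4137
  (211 − 151.2335)²/151.2335 = 23.6193
  (39 − 140.1677)²/140.1677 = 73.0190
  (146 − 126.4671)²/126.4671 = 3.0169
χ² = 2.6886 + 26.3101 + 81.3376 + 3.3606 + 2.4137 + 23.6193 + 73.0190 + 3.0169 = 215.766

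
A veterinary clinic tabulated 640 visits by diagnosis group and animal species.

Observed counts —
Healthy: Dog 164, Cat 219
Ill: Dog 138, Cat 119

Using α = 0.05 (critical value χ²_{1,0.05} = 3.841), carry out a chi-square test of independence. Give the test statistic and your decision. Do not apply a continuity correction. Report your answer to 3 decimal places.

Row totals: 383, 257. Column totals: 302, 338. Grand total N = 640.
Expected counts (row total × column total / N):
  Healthy, Dog: 383×302/640 = 180.7281
  Healthy, Cat: 383×338/640 = 202.2719
  Ill, Dog: 257×302/640 = 121.2719
  Ill, Cat: 257×338/640 = 135.7281
Contributions (O − E)²/E:
  (164 − 180.7281)²/180.7281 = 1.5483
  (219 − 202.2719)²/202.2719 = 1.3834
  (138 − 121.2719)²/121.2719 = 2.3075
  (119 − 135.7281)²/135.7281 = 2.0617
χ² = 1.5483 + 1.3834 + 2.3075 + 2.0617 = 7.301
df = (2−1)(2−1) = 1. Since 7.301 > 3.841, reject the null hypothesis of independence at α = 0.05.

7.301; reject H₀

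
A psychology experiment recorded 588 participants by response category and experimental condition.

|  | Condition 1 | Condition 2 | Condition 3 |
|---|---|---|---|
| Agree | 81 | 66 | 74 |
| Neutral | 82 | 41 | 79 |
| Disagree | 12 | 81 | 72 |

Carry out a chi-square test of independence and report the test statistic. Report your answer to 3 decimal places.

66.172

Row totals: 221, 202, 165. Column totals: 175, 188, 225. Grand total N = 588.
Expected counts (row total × column total / N):
  Agree, Condition 1: 221×175/588 = 65.77381
  Agree, Condition 2: 221×188/588 = 70.65986
  Agree, Condition 3: 221×225/588 = 84.56633
  Neutral, Condition 1: 202×175/588 = 60.11905
  Neutral, Condition 2: 202×188/588 = 64.58503
  Neutral, Condition 3: 202×225/588 = 77.29592
  Disagree, Condition 1: 165×175/588 = 49.10714
  Disagree, Condition 2: 165×188/588 = 52.75510
  Disagree, Condition 3: 165×225/588 = 63.13776
Contributions (O − E)²/E:
  (81 − 65.77381)²/65.77381 = 3.5248
  (66 − 70.65986)²/70.65986 = 0.3073
  (74 − 84.56633)²/84.56633 = 1.3202
  (82 − 60.11905)²/60.11905 = 7.9638
  (41 − 64.58503)²/64.58503 = 8.6127
  (79 − 77.29592)²/77.29592 = 0.0376
  (12 − 49.10714)²/49.10714 = 28.0395
  (81 − 52.75510)²/52.75510 = 15.1222
  (72 − 63.13776)²/63.13776 = 1.2439
χ² = 3.5248 + 0.3073 + 1.3202 + 7.9638 + 8.6127 + 0.0376 + 28.0395 + 15.1222 + 1.2439 = 66.172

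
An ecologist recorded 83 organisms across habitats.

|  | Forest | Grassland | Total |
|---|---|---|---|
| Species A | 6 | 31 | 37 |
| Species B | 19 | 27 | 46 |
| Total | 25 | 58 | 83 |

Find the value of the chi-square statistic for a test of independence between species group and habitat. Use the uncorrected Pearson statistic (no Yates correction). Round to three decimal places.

6.132

Grand total N = 83.
Expected counts (row total × column total / N):
  Species A, Forest: 37×25/83 = 11.1446
  Species A, Grassland: 37×58/83 = 25.8554
  Species B, Forest: 46×25/83 = 13.8554
  Species B, Grassland: 46×58/83 = 32.1446
Contributions (O − E)²/E:
  (6 − 11.1446)²/11.1446 = 2.3749
  (31 − 25.8554)²/25.8554 = 1.0237
  (19 − 13.8554)²/13.8554 = 1.9102
  (27 − 32.1446)²/32.1446 = 0.8234
χ² = 2.3749 + 1.0237 + 1.9102 + 0.8234 = 6.132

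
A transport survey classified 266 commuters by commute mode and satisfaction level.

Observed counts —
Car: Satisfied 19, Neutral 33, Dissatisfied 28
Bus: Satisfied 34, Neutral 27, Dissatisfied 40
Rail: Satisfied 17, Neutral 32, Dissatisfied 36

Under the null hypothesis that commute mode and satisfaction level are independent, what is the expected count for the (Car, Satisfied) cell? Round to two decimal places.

Row total (Car) = 80; column total (Satisfied) = 70; grand total N = 266.
Expected count = (row total × column total) / N = 80 × 70 / 266 = 21.05.

21.05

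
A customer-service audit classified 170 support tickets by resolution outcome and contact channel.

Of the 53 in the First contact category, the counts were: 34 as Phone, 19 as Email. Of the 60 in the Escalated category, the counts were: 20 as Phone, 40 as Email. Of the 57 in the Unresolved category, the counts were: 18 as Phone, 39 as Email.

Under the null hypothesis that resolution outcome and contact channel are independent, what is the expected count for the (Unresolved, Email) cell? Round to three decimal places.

Row total (Unresolved) = 57; column total (Email) = 98; grand total N = 170.
Expected count = (row total × column total) / N = 57 × 98 / 170 = 32.859.

32.859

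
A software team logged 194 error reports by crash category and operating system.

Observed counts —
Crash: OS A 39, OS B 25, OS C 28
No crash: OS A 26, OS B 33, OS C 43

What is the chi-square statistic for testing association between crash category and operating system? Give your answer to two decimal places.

Row totals: 92, 102. Column totals: 65, 58, 71. Grand total N = 194.
Expected counts (row total × column total / N):
  Crash, OS A: 92×65/194 = 30.825
  Crash, OS B: 92×58/194 = 27.505
  Crash, OS C: 92×71/194 = 33.670
  No crash, OS A: 102×65/194 = 34.175
  No crash, OS B: 102×58/194 = 30.495
  No crash, OS C: 102×71/194 = 37.330
Contributions (O − E)²/E:
  (39 − 30.825)²/30.825 = 2.1681
  (25 − 27.505)²/27.505 = 0.2281
  (28 − 33.670)²/33.670 = 0.9548
  (26 − 34.175)²/34.175 = 1.9555
  (33 − 30.495)²/30.495 = 0.2058
  (43 − 37.330)²/37.330 = 0.8612
χ² = 2.1681 + 0.2281 + 0.9548 + 1.9555 + 0.2058 + 0.8612 = 6.37

6.37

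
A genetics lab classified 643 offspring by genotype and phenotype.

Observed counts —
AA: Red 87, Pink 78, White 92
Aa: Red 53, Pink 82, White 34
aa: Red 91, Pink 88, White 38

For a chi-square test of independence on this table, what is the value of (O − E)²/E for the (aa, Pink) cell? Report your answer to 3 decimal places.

0.221

Row total (aa) = 217; column total (Pink) = 248; N = 643.
Expected count E = 217 × 248 / 643 = 83.6952.
Contribution = (O − E)²/E = (88 − 83.6952)² / 83.6952 = 0.221.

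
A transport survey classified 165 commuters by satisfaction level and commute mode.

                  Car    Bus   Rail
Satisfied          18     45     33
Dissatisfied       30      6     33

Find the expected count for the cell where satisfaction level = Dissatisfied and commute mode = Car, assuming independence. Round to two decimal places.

Row total (Dissatisfied) = 69; column total (Car) = 48; grand total N = 165.
Expected count = (row total × column total) / N = 69 × 48 / 165 = 20.07.

20.07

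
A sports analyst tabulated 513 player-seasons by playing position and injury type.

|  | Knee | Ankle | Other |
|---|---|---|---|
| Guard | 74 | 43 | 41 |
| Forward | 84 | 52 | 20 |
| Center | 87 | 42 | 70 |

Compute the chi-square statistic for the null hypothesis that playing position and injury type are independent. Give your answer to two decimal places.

23.97

Row totals: 158, 156, 199. Column totals: 245, 137, 131. Grand total N = 513.
Expected counts (row total × column total / N):
  Guard, Knee: 158×245/513 = 75.458
  Guard, Ankle: 158×137/513 = 42.195
  Guard, Other: 158×131/513 = 40.347
  Forward, Knee: 156×245/513 = 74.503
  Forward, Ankle: 156×137/513 = 41.661
  Forward, Other: 156×131/513 = 39.836
  Center, Knee: 199×245/513 = 95.039
  Center, Ankle: 199×137/513 = 53.144
  Center, Other: 199×131/513 = 50.817
Contributions (O − E)²/E:
  (74 − 75.458)²/75.458 = 0.0282
  (43 − 42.195)²/42.195 = 0.0154
  (41 − 40.347)²/40.347 = 0.0106
  (84 − 74.503)²/74.503 = 1.2106
  (52 − 41.661)²/41.661 = 2.5658
  (20 − 39.836)²/39.836 = 9.8772
  (87 − 95.039)²/95.039 = 0.6800
  (42 − 53.144)²/53.144 = 2.3368
  (70 − 50.817)²/50.817 = 7.2414
χ² = 0.0282 + 0.0154 + 0.0106 + 1.2106 + 2.5658 + 9.8772 + 0.6800 + 2.3368 + 7.2414 = 23.97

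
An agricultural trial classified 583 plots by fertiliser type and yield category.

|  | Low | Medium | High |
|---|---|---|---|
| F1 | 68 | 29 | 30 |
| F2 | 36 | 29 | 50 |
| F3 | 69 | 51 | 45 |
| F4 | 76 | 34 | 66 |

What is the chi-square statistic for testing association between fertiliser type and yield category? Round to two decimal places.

Row totals: 127, 115, 165, 176. Column totals: 249, 143, 191. Grand total N = 583.
Expected counts (row total × column total / N):
  F1, Low: 127×249/583 = 54.242
  F1, Medium: 127×143/583 = 31.151
  F1, High: 127×191/583 = 41.607
  F2, Low: 115×249/583 = 49.117
  F2, Medium: 115×143/583 = 28.208
  F2, High: 115×191/583 = 37.676
  F3, Low: 165×249/583 = 70.472
  F3, Medium: 165×143/583 = 40.472
  F3, High: 165×191/583 = 54.057
  F4, Low: 176×249/583 = 75.170
  F4, Medium: 176×143/583 = 43.170
  F4, High: 176×191/583 = 57.660
Contributions (O − E)²/E:
  (68 − 54.242)²/54.242 = 3.4896
  (29 − 31.151)²/31.151 = 0.1485
  (30 − 41.607)²/41.607 = 3.2380
  (36 − 49.117)²/49.117 = 3.5030
  (29 − 28.208)²/28.208 = 0.0222
  (50 − 37.676)²/37.676 = 4.0312
  (69 − 70.472)²/70.472 = 0.0307
  (51 − 40.472)²/40.472 = 2.7387
  (45 − 54.057)²/54.057 = 1.5175
  (76 − 75.170)²/75.170 = 0.0092
  (34 − 43.170)²/43.170 = 1.9479
  (66 − 57.660)²/57.660 = 1.2063
χ² = 3.4896 + 0.1485 + 3.2380 + 3.5030 + 0.0222 + 4.0312 + 0.0307 + 2.7387 + 1.5175 + 0.0092 + 1.9479 + 1.2063 = 21.88

21.88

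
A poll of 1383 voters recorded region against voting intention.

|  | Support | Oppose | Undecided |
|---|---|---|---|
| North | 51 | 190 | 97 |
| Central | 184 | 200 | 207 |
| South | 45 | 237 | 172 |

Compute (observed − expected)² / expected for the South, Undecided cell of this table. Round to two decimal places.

1.59

Row total (South) = 454; column total (Undecided) = 476; N = 1383.
Expected count E = 454 × 476 / 1383 = 156.257.
Contribution = (O − E)²/E = (172 − 156.257)² / 156.257 = 1.59.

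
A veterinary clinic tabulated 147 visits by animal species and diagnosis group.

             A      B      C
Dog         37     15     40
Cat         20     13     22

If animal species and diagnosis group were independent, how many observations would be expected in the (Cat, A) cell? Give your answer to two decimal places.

21.33

Row total (Cat) = 55; column total (A) = 57; grand total N = 147.
Expected count = (row total × column total) / N = 55 × 57 / 147 = 21.33.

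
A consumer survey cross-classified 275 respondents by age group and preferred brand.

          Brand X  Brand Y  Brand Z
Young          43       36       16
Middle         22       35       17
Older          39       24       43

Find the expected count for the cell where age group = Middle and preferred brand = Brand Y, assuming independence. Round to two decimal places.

Row total (Middle) = 74; column total (Brand Y) = 95; grand total N = 275.
Expected count = (row total × column total) / N = 74 × 95 / 275 = 25.56.

25.56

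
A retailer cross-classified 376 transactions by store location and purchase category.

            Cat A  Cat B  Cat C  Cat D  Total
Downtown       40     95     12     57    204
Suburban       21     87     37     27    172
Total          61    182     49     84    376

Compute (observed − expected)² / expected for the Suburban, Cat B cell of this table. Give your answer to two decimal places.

Row total (Suburban) = 172; column total (Cat B) = 182; N = 376.
Expected count E = 172 × 182 / 376 = 83.255.
Contribution = (O − E)²/E = (87 − 83.255)² / 83.255 = 0.17.

0.17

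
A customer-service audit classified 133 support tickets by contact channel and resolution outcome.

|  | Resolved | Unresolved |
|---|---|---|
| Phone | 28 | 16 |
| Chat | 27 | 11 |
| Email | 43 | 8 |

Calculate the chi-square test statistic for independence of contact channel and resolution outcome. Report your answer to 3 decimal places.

Row totals: 44, 38, 51. Column totals: 98, 35. Grand total N = 133.
Expected counts (row total × column total / N):
  Phone, Resolved: 44×98/133 = 32.4211
  Phone, Unresolved: 44×35/133 = 11.5789
  Chat, Resolved: 38×98/133 = 28.0000
  Chat, Unresolved: 38×35/133 = 10.0000
  Email, Resolved: 51×98/133 = 37.5789
  Email, Unresolved: 51×35/133 = 13.4211
Contributions (O − E)²/E:
  (28 − 32.4211)²/32.4211 = 0.6029
  (16 − 11.5789)²/11.5789 = 1.6881
  (27 − 28.0000)²/28.0000 = 0.0357
  (11 − 10.0000)²/10.0000 = 0.1000
  (43 − 37.5789)²/37.5789 = 0.7820
  (8 − 13.4211)²/13.4211 = 2.1897
χ² = 0.6029 + 1.6881 + 0.0357 + 0.1000 + 0.7820 + 2.1897 = 5.398

5.398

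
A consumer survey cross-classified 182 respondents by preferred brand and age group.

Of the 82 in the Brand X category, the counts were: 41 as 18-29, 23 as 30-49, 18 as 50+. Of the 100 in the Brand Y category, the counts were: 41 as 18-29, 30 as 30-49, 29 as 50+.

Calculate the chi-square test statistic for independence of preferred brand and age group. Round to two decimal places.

1.74

Row totals: 82, 100. Column totals: 82, 53, 47. Grand total N = 182.
Expected counts (row total × column total / N):
  Brand X, 18-29: 82×82/182 = 36.945
  Brand X, 30-49: 82×53/182 = 23.879
  Brand X, 50+: 82×47/182 = 21.176
  Brand Y, 18-29: 100×82/182 = 45.055
  Brand Y, 30-49: 100×53/182 = 29.121
  Brand Y, 50+: 100×47/182 = 25.824
Contributions (O − E)²/E:
  (41 − 36.945)²/36.945 = 0.4451
  (23 − 23.879)²/23.879 = 0.0324
  (18 − 21.176)²/21.176 = 0.4763
  (41 − 45.055)²/45.055 = 0.3650
  (30 − 29.121)²/29.121 = 0.0265
  (29 − 25.824)²/25.824 = 0.3906
χ² = 0.4451 + 0.0324 + 0.4763 + 0.3650 + 0.0265 + 0.3906 = 1.74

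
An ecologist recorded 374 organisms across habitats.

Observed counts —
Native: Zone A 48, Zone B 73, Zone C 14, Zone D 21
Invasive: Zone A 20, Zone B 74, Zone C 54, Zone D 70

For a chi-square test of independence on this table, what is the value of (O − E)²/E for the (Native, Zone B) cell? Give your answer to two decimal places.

Row total (Native) = 156; column total (Zone B) = 147; N = 374.
Expected count E = 156 × 147 / 374 = 61.316.
Contribution = (O − E)²/E = (73 − 61.316)² / 61.316 = 2.23.

2.23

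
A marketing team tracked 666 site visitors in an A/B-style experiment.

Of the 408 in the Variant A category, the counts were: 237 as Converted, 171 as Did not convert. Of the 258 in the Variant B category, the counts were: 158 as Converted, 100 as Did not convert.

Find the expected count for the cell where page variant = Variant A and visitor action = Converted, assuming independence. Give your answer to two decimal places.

241.98

Row total (Variant A) = 408; column total (Converted) = 395; grand total N = 666.
Expected count = (row total × column total) / N = 408 × 395 / 666 = 241.98.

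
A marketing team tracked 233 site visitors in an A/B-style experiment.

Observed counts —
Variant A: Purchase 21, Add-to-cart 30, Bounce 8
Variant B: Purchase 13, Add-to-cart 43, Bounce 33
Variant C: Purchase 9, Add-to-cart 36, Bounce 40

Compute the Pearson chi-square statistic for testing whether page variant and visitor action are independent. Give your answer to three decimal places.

25.028

Row totals: 59, 89, 85. Column totals: 43, 109, 81. Grand total N = 233.
Expected counts (row total × column total / N):
  Variant A, Purchase: 59×43/233 = 10.8884
  Variant A, Add-to-cart: 59×109/233 = 27.6009
  Variant A, Bounce: 59×81/233 = 20.5107
  Variant B, Purchase: 89×43/233 = 16.4249
  Variant B, Add-to-cart: 89×109/233 = 41.6352
  Variant B, Bounce: 89×81/233 = 30.9399
  Variant C, Purchase: 85×43/233 = 15.6867
  Variant C, Add-to-cart: 85×109/233 = 39.7639
  Variant C, Bounce: 85×81/233 = 29.5494
Contributions (O − E)²/E:
  (21 − 10.8884)²/10.8884 = 9.3902
  (30 − 27.6009)²/27.6009 = 0.2085
  (8 − 20.5107)²/20.5107 = 7.6310
  (13 − 16.4249)²/16.4249 = 0.7142
  (43 − 41.6352)²/41.6352 = 0.0447
  (33 − 30.9399)²/30.9399 = 0.1372
  (9 − 15.6867)²/15.6867 = 2.8503
  (36 − 39.7639)²/39.7639 = 0.3563
  (40 − 29.5494)²/29.5494 = 3.6960
χ² = 9.3902 + 0.2085 + 7.6310 + 0.7142 + 0.0447 + 0.1372 + 2.8503 + 0.3563 + 3.6960 = 25.028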